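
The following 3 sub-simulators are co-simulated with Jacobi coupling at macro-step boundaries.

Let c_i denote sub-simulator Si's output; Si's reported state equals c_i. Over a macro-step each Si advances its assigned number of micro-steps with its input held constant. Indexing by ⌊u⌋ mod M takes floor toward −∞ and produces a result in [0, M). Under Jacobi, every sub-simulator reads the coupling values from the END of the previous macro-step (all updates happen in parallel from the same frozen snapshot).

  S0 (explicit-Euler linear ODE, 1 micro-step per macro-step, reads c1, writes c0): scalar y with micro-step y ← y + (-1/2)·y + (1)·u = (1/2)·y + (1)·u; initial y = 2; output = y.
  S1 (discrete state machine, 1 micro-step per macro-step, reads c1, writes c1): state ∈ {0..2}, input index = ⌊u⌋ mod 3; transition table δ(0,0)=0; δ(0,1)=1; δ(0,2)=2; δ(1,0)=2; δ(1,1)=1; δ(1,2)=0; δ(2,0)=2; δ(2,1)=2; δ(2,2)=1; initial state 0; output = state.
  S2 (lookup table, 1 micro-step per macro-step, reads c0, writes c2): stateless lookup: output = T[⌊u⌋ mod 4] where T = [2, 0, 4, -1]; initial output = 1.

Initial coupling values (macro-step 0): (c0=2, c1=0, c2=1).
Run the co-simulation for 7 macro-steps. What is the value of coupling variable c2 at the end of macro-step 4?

macro 1: S0 reads c1=0 → after 1×micro: 1; S1 reads c1=0 → after 1×micro: 0; S2 reads c0=2 → after 1×micro: 4 ⇒ (c0=1, c1=0, c2=4)
macro 2: S0 reads c1=0 → after 1×micro: 1/2; S1 reads c1=0 → after 1×micro: 0; S2 reads c0=1 → after 1×micro: 0 ⇒ (c0=1/2, c1=0, c2=0)
macro 3: S0 reads c1=0 → after 1×micro: 1/4; S1 reads c1=0 → after 1×micro: 0; S2 reads c0=1/2 → after 1×micro: 2 ⇒ (c0=1/4, c1=0, c2=2)
macro 4: S0 reads c1=0 → after 1×micro: 1/8; S1 reads c1=0 → after 1×micro: 0; S2 reads c0=1/4 → after 1×micro: 2 ⇒ (c0=1/8, c1=0, c2=2)
macro 5: S0 reads c1=0 → after 1×micro: 1/16; S1 reads c1=0 → after 1×micro: 0; S2 reads c0=1/8 → after 1×micro: 2 ⇒ (c0=1/16, c1=0, c2=2)
macro 6: S0 reads c1=0 → after 1×micro: 1/32; S1 reads c1=0 → after 1×micro: 0; S2 reads c0=1/16 → after 1×micro: 2 ⇒ (c0=1/32, c1=0, c2=2)
macro 7: S0 reads c1=0 → after 1×micro: 1/64; S1 reads c1=0 → after 1×micro: 0; S2 reads c0=1/32 → after 1×micro: 2 ⇒ (c0=1/64, c1=0, c2=2)

c2 at macro-step 4 = 2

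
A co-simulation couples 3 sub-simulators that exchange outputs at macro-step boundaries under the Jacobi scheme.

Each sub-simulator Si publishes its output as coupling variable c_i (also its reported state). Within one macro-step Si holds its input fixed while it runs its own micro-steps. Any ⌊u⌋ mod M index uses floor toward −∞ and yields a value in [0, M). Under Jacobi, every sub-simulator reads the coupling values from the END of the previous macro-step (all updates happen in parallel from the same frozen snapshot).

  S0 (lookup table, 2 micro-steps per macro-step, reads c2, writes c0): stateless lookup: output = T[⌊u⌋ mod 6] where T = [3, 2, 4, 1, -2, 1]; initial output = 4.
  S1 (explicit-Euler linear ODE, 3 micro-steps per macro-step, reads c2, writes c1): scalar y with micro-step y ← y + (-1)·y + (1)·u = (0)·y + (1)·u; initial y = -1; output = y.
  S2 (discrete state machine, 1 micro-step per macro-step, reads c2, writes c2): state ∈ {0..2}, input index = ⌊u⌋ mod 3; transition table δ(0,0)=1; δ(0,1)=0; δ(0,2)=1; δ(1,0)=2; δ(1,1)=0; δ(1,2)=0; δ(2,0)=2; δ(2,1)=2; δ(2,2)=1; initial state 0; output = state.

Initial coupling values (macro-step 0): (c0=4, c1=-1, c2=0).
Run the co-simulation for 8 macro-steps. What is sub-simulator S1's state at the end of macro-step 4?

macro 1: S0 reads c2=0 → after 2×micro: 3; S1 reads c2=0 → after 3×micro: 0; S2 reads c2=0 → after 1×micro: 1 ⇒ (c0=3, c1=0, c2=1)
macro 2: S0 reads c2=1 → after 2×micro: 2; S1 reads c2=1 → after 3×micro: 1; S2 reads c2=1 → after 1×micro: 0 ⇒ (c0=2, c1=1, c2=0)
macro 3: S0 reads c2=0 → after 2×micro: 3; S1 reads c2=0 → after 3×micro: 0; S2 reads c2=0 → after 1×micro: 1 ⇒ (c0=3, c1=0, c2=1)
macro 4: S0 reads c2=1 → after 2×micro: 2; S1 reads c2=1 → after 3×micro: 1; S2 reads c2=1 → after 1×micro: 0 ⇒ (c0=2, c1=1, c2=0)
macro 5: S0 reads c2=0 → after 2×micro: 3; S1 reads c2=0 → after 3×micro: 0; S2 reads c2=0 → after 1×micro: 1 ⇒ (c0=3, c1=0, c2=1)
macro 6: S0 reads c2=1 → after 2×micro: 2; S1 reads c2=1 → after 3×micro: 1; S2 reads c2=1 → after 1×micro: 0 ⇒ (c0=2, c1=1, c2=0)
macro 7: S0 reads c2=0 → after 2×micro: 3; S1 reads c2=0 → after 3×micro: 0; S2 reads c2=0 → after 1×micro: 1 ⇒ (c0=3, c1=0, c2=1)
macro 8: S0 reads c2=1 → after 2×micro: 2; S1 reads c2=1 → after 3×micro: 1; S2 reads c2=1 → after 1×micro: 0 ⇒ (c0=2, c1=1, c2=0)

S1 state at macro-step 4 = 1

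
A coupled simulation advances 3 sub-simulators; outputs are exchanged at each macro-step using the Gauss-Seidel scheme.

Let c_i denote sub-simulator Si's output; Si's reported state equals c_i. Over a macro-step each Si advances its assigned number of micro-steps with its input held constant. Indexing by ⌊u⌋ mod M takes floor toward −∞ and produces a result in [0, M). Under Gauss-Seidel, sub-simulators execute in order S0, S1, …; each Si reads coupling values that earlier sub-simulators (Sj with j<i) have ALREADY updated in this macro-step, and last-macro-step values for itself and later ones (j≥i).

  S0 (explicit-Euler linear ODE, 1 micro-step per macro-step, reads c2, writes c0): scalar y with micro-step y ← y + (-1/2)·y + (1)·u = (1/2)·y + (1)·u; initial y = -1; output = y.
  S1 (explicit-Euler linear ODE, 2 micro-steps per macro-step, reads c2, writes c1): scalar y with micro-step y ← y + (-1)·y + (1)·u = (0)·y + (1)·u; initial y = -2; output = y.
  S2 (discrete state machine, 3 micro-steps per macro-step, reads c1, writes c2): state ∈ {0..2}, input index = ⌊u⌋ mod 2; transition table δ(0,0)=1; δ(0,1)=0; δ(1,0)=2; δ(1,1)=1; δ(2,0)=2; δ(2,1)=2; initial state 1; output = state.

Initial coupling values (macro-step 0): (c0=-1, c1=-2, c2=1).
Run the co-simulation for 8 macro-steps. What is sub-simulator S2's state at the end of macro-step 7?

macro 1: S0 reads c2=1 → after 1×micro: 1/2; S1 reads c2=1 → after 2×micro: 1; S2 reads c1=1 → after 3×micro: 1 ⇒ (c0=1/2, c1=1, c2=1)
macro 2: S0 reads c2=1 → after 1×micro: 5/4; S1 reads c2=1 → after 2×micro: 1; S2 reads c1=1 → after 3×micro: 1 ⇒ (c0=5/4, c1=1, c2=1)
macro 3: S0 reads c2=1 → after 1×micro: 13/8; S1 reads c2=1 → after 2×micro: 1; S2 reads c1=1 → after 3×micro: 1 ⇒ (c0=13/8, c1=1, c2=1)
macro 4: S0 reads c2=1 → after 1×micro: 29/16; S1 reads c2=1 → after 2×micro: 1; S2 reads c1=1 → after 3×micro: 1 ⇒ (c0=29/16, c1=1, c2=1)
macro 5: S0 reads c2=1 → after 1×micro: 61/32; S1 reads c2=1 → after 2×micro: 1; S2 reads c1=1 → after 3×micro: 1 ⇒ (c0=61/32, c1=1, c2=1)
macro 6: S0 reads c2=1 → after 1×micro: 125/64; S1 reads c2=1 → after 2×micro: 1; S2 reads c1=1 → after 3×micro: 1 ⇒ (c0=125/64, c1=1, c2=1)
macro 7: S0 reads c2=1 → after 1×micro: 253/128; S1 reads c2=1 → after 2×micro: 1; S2 reads c1=1 → after 3×micro: 1 ⇒ (c0=253/128, c1=1, c2=1)
macro 8: S0 reads c2=1 → after 1×micro: 509/256; S1 reads c2=1 → after 2×micro: 1; S2 reads c1=1 → after 3×micro: 1 ⇒ (c0=509/256, c1=1, c2=1)

S2 state at macro-step 7 = 1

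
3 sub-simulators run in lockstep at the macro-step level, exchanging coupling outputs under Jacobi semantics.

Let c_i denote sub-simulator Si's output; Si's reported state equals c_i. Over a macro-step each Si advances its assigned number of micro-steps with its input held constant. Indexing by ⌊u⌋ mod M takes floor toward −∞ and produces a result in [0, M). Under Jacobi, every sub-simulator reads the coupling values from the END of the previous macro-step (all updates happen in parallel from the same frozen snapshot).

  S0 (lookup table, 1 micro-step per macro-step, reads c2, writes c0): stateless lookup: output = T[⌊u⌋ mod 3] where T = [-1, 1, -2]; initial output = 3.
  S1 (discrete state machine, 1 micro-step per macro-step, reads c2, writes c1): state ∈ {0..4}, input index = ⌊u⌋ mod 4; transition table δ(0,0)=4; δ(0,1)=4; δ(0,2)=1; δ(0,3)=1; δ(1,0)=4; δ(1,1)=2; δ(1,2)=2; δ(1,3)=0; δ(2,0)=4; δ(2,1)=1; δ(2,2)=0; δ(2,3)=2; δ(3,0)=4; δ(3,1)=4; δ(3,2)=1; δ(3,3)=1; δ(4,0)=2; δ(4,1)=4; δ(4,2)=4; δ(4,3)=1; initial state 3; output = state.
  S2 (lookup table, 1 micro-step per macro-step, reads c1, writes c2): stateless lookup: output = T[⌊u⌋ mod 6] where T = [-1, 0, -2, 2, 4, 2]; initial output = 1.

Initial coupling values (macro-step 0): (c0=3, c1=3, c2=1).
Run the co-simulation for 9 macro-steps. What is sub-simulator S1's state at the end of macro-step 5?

S1 state at macro-step 5 = 4

macro 1: S0 reads c2=1 → after 1×micro: 1; S1 reads c2=1 → after 1×micro: 4; S2 reads c1=3 → after 1×micro: 2 ⇒ (c0=1, c1=4, c2=2)
macro 2: S0 reads c2=2 → after 1×micro: -2; S1 reads c2=2 → after 1×micro: 4; S2 reads c1=4 → after 1×micro: 4 ⇒ (c0=-2, c1=4, c2=4)
macro 3: S0 reads c2=4 → after 1×micro: 1; S1 reads c2=4 → after 1×micro: 2; S2 reads c1=4 → after 1×micro: 4 ⇒ (c0=1, c1=2, c2=4)
macro 4: S0 reads c2=4 → after 1×micro: 1; S1 reads c2=4 → after 1×micro: 4; S2 reads c1=2 → after 1×micro: -2 ⇒ (c0=1, c1=4, c2=-2)
macro 5: S0 reads c2=-2 → after 1×micro: 1; S1 reads c2=-2 → after 1×micro: 4; S2 reads c1=4 → after 1×micro: 4 ⇒ (c0=1, c1=4, c2=4)
macro 6: S0 reads c2=4 → after 1×micro: 1; S1 reads c2=4 → after 1×micro: 2; S2 reads c1=4 → after 1×micro: 4 ⇒ (c0=1, c1=2, c2=4)
macro 7: S0 reads c2=4 → after 1×micro: 1; S1 reads c2=4 → after 1×micro: 4; S2 reads c1=2 → after 1×micro: -2 ⇒ (c0=1, c1=4, c2=-2)
macro 8: S0 reads c2=-2 → after 1×micro: 1; S1 reads c2=-2 → after 1×micro: 4; S2 reads c1=4 → after 1×micro: 4 ⇒ (c0=1, c1=4, c2=4)
macro 9: S0 reads c2=4 → after 1×micro: 1; S1 reads c2=4 → after 1×micro: 2; S2 reads c1=4 → after 1×micro: 4 ⇒ (c0=1, c1=2, c2=4)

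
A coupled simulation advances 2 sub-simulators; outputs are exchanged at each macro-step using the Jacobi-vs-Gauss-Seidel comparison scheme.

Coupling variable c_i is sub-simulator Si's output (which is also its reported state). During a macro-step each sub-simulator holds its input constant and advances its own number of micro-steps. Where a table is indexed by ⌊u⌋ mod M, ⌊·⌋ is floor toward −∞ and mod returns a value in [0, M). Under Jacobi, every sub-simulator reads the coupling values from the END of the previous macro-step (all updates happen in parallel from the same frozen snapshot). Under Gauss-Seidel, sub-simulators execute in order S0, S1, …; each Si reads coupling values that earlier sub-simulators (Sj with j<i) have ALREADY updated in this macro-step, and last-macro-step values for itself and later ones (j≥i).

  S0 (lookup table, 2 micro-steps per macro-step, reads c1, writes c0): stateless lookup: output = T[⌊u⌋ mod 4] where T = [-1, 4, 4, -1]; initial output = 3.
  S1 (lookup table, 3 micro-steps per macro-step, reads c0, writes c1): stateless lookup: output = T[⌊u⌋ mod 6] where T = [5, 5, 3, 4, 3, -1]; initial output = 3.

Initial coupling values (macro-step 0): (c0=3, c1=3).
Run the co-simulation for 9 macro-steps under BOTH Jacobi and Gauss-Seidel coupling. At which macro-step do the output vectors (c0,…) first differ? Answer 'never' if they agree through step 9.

[Jacobi] macro 1: S0 reads c1=3 → after 2×micro: -1; S1 reads c0=3 → after 3×micro: 4 ⇒ (c0=-1, c1=4)
[Jacobi] macro 2: S0 reads c1=4 → after 2×micro: -1; S1 reads c0=-1 → after 3×micro: -1 ⇒ (c0=-1, c1=-1)
[Jacobi] macro 3: S0 reads c1=-1 → after 2×micro: -1; S1 reads c0=-1 → after 3×micro: -1 ⇒ (c0=-1, c1=-1)
[Jacobi] macro 4: S0 reads c1=-1 → after 2×micro: -1; S1 reads c0=-1 → after 3×micro: -1 ⇒ (c0=-1, c1=-1)
[Jacobi] macro 5: S0 reads c1=-1 → after 2×micro: -1; S1 reads c0=-1 → after 3×micro: -1 ⇒ (c0=-1, c1=-1)
[Jacobi] macro 6: S0 reads c1=-1 → after 2×micro: -1; S1 reads c0=-1 → after 3×micro: -1 ⇒ (c0=-1, c1=-1)
[Jacobi] macro 7: S0 reads c1=-1 → after 2×micro: -1; S1 reads c0=-1 → after 3×micro: -1 ⇒ (c0=-1, c1=-1)
[Jacobi] macro 8: S0 reads c1=-1 → after 2×micro: -1; S1 reads c0=-1 → after 3×micro: -1 ⇒ (c0=-1, c1=-1)
[Jacobi] macro 9: S0 reads c1=-1 → after 2×micro: -1; S1 reads c0=-1 → after 3×micro: -1 ⇒ (c0=-1, c1=-1)
[Gauss-Seidel] macro 1: S0 reads c1=3 → after 2×micro: -1; S1 reads c0=-1 → after 3×micro: -1 ⇒ (c0=-1, c1=-1)
[Gauss-Seidel] macro 2: S0 reads c1=-1 → after 2×micro: -1; S1 reads c0=-1 → after 3×micro: -1 ⇒ (c0=-1, c1=-1)
[Gauss-Seidel] macro 3: S0 reads c1=-1 → after 2×micro: -1; S1 reads c0=-1 → after 3×micro: -1 ⇒ (c0=-1, c1=-1)
[Gauss-Seidel] macro 4: S0 reads c1=-1 → after 2×micro: -1; S1 reads c0=-1 → after 3×micro: -1 ⇒ (c0=-1, c1=-1)
[Gauss-Seidel] macro 5: S0 reads c1=-1 → after 2×micro: -1; S1 reads c0=-1 → after 3×micro: -1 ⇒ (c0=-1, c1=-1)
[Gauss-Seidel] macro 6: S0 reads c1=-1 → after 2×micro: -1; S1 reads c0=-1 → after 3×micro: -1 ⇒ (c0=-1, c1=-1)
[Gauss-Seidel] macro 7: S0 reads c1=-1 → after 2×micro: -1; S1 reads c0=-1 → after 3×micro: -1 ⇒ (c0=-1, c1=-1)
[Gauss-Seidel] macro 8: S0 reads c1=-1 → after 2×micro: -1; S1 reads c0=-1 → after 3×micro: -1 ⇒ (c0=-1, c1=-1)
[Gauss-Seidel] macro 9: S0 reads c1=-1 → after 2×micro: -1; S1 reads c0=-1 → after 3×micro: -1 ⇒ (c0=-1, c1=-1)

first divergence at macro-step: 1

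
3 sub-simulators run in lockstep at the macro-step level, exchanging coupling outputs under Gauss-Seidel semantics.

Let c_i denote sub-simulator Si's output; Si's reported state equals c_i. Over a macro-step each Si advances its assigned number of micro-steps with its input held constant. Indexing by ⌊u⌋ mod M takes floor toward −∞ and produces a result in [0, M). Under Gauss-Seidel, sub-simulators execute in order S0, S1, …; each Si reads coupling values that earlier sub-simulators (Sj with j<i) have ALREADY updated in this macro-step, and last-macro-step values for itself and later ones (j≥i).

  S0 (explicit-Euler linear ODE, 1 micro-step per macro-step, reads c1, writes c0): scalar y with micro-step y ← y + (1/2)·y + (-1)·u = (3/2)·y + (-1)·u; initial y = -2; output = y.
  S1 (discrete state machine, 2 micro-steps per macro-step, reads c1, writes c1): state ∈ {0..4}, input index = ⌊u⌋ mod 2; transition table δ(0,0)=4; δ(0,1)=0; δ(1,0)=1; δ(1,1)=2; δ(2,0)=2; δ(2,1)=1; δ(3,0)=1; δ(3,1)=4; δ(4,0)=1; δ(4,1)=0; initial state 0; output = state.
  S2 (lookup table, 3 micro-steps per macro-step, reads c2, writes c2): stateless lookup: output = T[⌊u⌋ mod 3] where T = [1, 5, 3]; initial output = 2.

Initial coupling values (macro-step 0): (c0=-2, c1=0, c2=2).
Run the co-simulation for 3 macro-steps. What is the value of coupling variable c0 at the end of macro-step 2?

c0 at macro-step 2 = -11/2

macro 1: S0 reads c1=0 → after 1×micro: -3; S1 reads c1=0 → after 2×micro: 1; S2 reads c2=2 → after 3×micro: 3 ⇒ (c0=-3, c1=1, c2=3)
macro 2: S0 reads c1=1 → after 1×micro: -11/2; S1 reads c1=1 → after 2×micro: 1; S2 reads c2=3 → after 3×micro: 1 ⇒ (c0=-11/2, c1=1, c2=1)
macro 3: S0 reads c1=1 → after 1×micro: -37/4; S1 reads c1=1 → after 2×micro: 1; S2 reads c2=1 → after 3×micro: 5 ⇒ (c0=-37/4, c1=1, c2=5)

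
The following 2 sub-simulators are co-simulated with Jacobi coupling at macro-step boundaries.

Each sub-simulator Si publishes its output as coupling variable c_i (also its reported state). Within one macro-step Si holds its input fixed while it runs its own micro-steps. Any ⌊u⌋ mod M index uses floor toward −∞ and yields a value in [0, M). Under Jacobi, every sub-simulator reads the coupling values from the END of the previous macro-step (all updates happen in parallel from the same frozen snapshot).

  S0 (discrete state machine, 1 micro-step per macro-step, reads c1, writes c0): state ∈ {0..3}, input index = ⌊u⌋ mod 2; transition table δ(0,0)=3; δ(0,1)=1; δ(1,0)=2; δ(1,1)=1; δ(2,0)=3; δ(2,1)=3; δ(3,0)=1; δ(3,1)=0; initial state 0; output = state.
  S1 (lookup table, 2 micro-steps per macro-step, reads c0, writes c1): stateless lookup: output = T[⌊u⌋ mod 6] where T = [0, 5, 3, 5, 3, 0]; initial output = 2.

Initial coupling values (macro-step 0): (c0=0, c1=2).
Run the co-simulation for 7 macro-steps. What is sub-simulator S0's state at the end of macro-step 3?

S0 state at macro-step 3 = 1

macro 1: S0 reads c1=2 → after 1×micro: 3; S1 reads c0=0 → after 2×micro: 0 ⇒ (c0=3, c1=0)
macro 2: S0 reads c1=0 → after 1×micro: 1; S1 reads c0=3 → after 2×micro: 5 ⇒ (c0=1, c1=5)
macro 3: S0 reads c1=5 → after 1×micro: 1; S1 reads c0=1 → after 2×micro: 5 ⇒ (c0=1, c1=5)
macro 4: S0 reads c1=5 → after 1×micro: 1; S1 reads c0=1 → after 2×micro: 5 ⇒ (c0=1, c1=5)
macro 5: S0 reads c1=5 → after 1×micro: 1; S1 reads c0=1 → after 2×micro: 5 ⇒ (c0=1, c1=5)
macro 6: S0 reads c1=5 → after 1×micro: 1; S1 reads c0=1 → after 2×micro: 5 ⇒ (c0=1, c1=5)
macro 7: S0 reads c1=5 → after 1×micro: 1; S1 reads c0=1 → after 2×micro: 5 ⇒ (c0=1, c1=5)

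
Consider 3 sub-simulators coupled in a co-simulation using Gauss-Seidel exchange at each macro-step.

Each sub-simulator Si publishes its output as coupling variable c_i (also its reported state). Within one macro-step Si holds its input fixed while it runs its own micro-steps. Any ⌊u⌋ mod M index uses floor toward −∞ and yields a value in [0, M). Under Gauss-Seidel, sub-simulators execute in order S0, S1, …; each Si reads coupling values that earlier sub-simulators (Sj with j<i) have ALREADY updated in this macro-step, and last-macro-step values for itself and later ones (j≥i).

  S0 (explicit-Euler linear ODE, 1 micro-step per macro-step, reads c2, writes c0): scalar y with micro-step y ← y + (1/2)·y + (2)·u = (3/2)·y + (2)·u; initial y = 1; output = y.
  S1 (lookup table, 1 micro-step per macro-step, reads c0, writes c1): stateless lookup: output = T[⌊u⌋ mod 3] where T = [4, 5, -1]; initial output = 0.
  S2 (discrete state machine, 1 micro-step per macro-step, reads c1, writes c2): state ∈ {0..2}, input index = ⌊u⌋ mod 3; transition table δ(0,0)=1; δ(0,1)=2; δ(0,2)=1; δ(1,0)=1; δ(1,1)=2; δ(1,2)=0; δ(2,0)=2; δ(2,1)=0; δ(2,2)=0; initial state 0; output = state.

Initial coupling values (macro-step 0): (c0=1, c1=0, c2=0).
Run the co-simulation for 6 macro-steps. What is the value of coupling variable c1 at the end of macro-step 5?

c1 at macro-step 5 = -1

macro 1: S0 reads c2=0 → after 1×micro: 3/2; S1 reads c0=3/2 → after 1×micro: 5; S2 reads c1=5 → after 1×micro: 1 ⇒ (c0=3/2, c1=5, c2=1)
macro 2: S0 reads c2=1 → after 1×micro: 17/4; S1 reads c0=17/4 → after 1×micro: 5; S2 reads c1=5 → after 1×micro: 0 ⇒ (c0=17/4, c1=5, c2=0)
macro 3: S0 reads c2=0 → after 1×micro: 51/8; S1 reads c0=51/8 → after 1×micro: 4; S2 reads c1=4 → after 1×micro: 2 ⇒ (c0=51/8, c1=4, c2=2)
macro 4: S0 reads c2=2 → after 1×micro: 217/16; S1 reads c0=217/16 → after 1×micro: 5; S2 reads c1=5 → after 1×micro: 0 ⇒ (c0=217/16, c1=5, c2=0)
macro 5: S0 reads c2=0 → after 1×micro: 651/32; S1 reads c0=651/32 → after 1×micro: -1; S2 reads c1=-1 → after 1×micro: 1 ⇒ (c0=651/32, c1=-1, c2=1)
macro 6: S0 reads c2=1 → after 1×micro: 2081/64; S1 reads c0=2081/64 → after 1×micro: -1; S2 reads c1=-1 → after 1×micro: 0 ⇒ (c0=2081/64, c1=-1, c2=0)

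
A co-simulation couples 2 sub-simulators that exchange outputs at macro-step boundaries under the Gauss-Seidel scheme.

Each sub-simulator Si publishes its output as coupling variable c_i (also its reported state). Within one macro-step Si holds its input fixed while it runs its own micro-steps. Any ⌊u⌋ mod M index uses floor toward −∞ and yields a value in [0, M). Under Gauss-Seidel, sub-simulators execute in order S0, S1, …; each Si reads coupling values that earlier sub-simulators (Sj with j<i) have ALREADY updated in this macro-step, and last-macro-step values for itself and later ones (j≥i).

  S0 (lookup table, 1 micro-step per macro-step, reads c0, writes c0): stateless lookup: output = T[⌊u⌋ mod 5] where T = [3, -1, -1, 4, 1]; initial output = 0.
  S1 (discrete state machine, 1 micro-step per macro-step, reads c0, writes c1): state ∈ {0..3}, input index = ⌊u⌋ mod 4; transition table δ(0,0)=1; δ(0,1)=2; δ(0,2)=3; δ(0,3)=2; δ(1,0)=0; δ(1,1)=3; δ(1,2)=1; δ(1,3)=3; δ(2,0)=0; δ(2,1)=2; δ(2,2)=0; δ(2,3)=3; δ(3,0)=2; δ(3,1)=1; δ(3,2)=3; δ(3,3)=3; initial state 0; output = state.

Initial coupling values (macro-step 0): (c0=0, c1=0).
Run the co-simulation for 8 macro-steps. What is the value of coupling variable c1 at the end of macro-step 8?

c1 at macro-step 8 = 3

macro 1: S0 reads c0=0 → after 1×micro: 3; S1 reads c0=3 → after 1×micro: 2 ⇒ (c0=3, c1=2)
macro 2: S0 reads c0=3 → after 1×micro: 4; S1 reads c0=4 → after 1×micro: 0 ⇒ (c0=4, c1=0)
macro 3: S0 reads c0=4 → after 1×micro: 1; S1 reads c0=1 → after 1×micro: 2 ⇒ (c0=1, c1=2)
macro 4: S0 reads c0=1 → after 1×micro: -1; S1 reads c0=-1 → after 1×micro: 3 ⇒ (c0=-1, c1=3)
macro 5: S0 reads c0=-1 → after 1×micro: 1; S1 reads c0=1 → after 1×micro: 1 ⇒ (c0=1, c1=1)
macro 6: S0 reads c0=1 → after 1×micro: -1; S1 reads c0=-1 → after 1×micro: 3 ⇒ (c0=-1, c1=3)
macro 7: S0 reads c0=-1 → after 1×micro: 1; S1 reads c0=1 → after 1×micro: 1 ⇒ (c0=1, c1=1)
macro 8: S0 reads c0=1 → after 1×micro: -1; S1 reads c0=-1 → after 1×micro: 3 ⇒ (c0=-1, c1=3)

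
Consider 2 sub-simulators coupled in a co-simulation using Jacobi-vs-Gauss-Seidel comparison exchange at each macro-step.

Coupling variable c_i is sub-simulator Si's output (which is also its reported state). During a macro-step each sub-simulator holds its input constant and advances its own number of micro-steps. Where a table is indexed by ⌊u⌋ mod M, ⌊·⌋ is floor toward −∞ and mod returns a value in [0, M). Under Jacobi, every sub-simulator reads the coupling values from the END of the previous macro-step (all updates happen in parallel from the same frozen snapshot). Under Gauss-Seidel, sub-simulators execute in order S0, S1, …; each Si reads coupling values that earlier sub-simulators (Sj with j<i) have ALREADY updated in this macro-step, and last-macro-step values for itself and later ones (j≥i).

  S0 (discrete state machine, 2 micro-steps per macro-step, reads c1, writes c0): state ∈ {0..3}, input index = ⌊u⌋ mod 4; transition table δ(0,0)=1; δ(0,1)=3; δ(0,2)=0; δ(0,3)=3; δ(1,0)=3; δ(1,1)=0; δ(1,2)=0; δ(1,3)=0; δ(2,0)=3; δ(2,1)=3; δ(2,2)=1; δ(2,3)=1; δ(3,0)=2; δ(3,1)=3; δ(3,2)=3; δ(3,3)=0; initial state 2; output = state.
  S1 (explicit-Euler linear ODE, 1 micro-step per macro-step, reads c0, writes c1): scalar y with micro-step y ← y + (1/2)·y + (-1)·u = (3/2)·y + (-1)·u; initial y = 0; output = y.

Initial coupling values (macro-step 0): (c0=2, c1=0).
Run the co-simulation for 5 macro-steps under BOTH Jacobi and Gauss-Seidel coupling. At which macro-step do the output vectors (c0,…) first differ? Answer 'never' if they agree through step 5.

[Jacobi] macro 1: S0 reads c1=0 → after 2×micro: 2; S1 reads c0=2 → after 1×micro: -2 ⇒ (c0=2, c1=-2)
[Jacobi] macro 2: S0 reads c1=-2 → after 2×micro: 0; S1 reads c0=2 → after 1×micro: -5 ⇒ (c0=0, c1=-5)
[Jacobi] macro 3: S0 reads c1=-5 → after 2×micro: 0; S1 reads c0=0 → after 1×micro: -15/2 ⇒ (c0=0, c1=-15/2)
[Jacobi] macro 4: S0 reads c1=-15/2 → after 2×micro: 3; S1 reads c0=0 → after 1×micro: -45/4 ⇒ (c0=3, c1=-45/4)
[Jacobi] macro 5: S0 reads c1=-45/4 → after 2×micro: 3; S1 reads c0=3 → after 1×micro: -159/8 ⇒ (c0=3, c1=-159/8)
[Gauss-Seidel] macro 1: S0 reads c1=0 → after 2×micro: 2; S1 reads c0=2 → after 1×micro: -2 ⇒ (c0=2, c1=-2)
[Gauss-Seidel] macro 2: S0 reads c1=-2 → after 2×micro: 0; S1 reads c0=0 → after 1×micro: -3 ⇒ (c0=0, c1=-3)
[Gauss-Seidel] macro 3: S0 reads c1=-3 → after 2×micro: 3; S1 reads c0=3 → after 1×micro: -15/2 ⇒ (c0=3, c1=-15/2)
[Gauss-Seidel] macro 4: S0 reads c1=-15/2 → after 2×micro: 3; S1 reads c0=3 → after 1×micro: -57/4 ⇒ (c0=3, c1=-57/4)
[Gauss-Seidel] macro 5: S0 reads c1=-57/4 → after 2×micro: 3; S1 reads c0=3 → after 1×micro: -195/8 ⇒ (c0=3, c1=-195/8)

first divergence at macro-step: 2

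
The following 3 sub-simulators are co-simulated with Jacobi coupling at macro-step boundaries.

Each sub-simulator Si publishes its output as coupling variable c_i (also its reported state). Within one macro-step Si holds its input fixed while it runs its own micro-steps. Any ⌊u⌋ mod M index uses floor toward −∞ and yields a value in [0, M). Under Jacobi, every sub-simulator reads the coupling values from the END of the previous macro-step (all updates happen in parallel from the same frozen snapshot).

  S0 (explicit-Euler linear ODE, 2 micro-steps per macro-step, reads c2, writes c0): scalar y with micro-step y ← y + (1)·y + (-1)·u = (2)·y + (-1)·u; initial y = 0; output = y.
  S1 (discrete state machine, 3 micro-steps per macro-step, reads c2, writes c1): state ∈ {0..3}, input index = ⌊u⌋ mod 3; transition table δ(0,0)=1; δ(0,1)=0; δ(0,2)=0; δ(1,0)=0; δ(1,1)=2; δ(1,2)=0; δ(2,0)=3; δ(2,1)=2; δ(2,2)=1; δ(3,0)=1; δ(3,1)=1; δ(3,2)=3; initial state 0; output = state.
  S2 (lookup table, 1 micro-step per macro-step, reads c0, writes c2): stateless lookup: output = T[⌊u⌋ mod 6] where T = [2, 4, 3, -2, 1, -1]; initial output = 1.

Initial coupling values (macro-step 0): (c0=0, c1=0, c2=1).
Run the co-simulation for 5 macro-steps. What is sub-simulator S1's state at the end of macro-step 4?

macro 1: S0 reads c2=1 → after 2×micro: -3; S1 reads c2=1 → after 3×micro: 0; S2 reads c0=0 → after 1×micro: 2 ⇒ (c0=-3, c1=0, c2=2)
macro 2: S0 reads c2=2 → after 2×micro: -18; S1 reads c2=2 → after 3×micro: 0; S2 reads c0=-3 → after 1×micro: -2 ⇒ (c0=-18, c1=0, c2=-2)
macro 3: S0 reads c2=-2 → after 2×micro: -66; S1 reads c2=-2 → after 3×micro: 0; S2 reads c0=-18 → after 1×micro: 2 ⇒ (c0=-66, c1=0, c2=2)
macro 4: S0 reads c2=2 → after 2×micro: -270; S1 reads c2=2 → after 3×micro: 0; S2 reads c0=-66 → after 1×micro: 2 ⇒ (c0=-270, c1=0, c2=2)
macro 5: S0 reads c2=2 → after 2×micro: -1086; S1 reads c2=2 → after 3×micro: 0; S2 reads c0=-270 → after 1×micro: 2 ⇒ (c0=-1086, c1=0, c2=2)

S1 state at macro-step 4 = 0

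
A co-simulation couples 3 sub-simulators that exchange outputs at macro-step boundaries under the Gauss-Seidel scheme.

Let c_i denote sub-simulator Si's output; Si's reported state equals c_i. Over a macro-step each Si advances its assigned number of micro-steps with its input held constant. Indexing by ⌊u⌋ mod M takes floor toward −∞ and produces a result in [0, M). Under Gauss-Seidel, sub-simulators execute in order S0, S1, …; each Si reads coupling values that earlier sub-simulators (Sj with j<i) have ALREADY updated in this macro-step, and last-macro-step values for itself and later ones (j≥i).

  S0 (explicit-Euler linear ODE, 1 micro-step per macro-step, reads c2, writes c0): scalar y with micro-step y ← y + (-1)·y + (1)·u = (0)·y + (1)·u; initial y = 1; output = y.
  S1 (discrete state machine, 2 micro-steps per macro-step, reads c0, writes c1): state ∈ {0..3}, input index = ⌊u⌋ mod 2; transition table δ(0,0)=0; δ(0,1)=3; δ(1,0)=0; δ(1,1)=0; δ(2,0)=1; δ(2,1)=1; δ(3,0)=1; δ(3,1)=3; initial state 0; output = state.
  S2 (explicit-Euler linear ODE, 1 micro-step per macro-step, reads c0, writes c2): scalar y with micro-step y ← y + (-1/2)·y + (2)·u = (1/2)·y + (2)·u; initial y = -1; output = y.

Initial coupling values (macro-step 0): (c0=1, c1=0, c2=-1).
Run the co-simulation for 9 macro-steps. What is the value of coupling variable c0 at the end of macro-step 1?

c0 at macro-step 1 = -1

macro 1: S0 reads c2=-1 → after 1×micro: -1; S1 reads c0=-1 → after 2×micro: 3; S2 reads c0=-1 → after 1×micro: -5/2 ⇒ (c0=-1, c1=3, c2=-5/2)
macro 2: S0 reads c2=-5/2 → after 1×micro: -5/2; S1 reads c0=-5/2 → after 2×micro: 3; S2 reads c0=-5/2 → after 1×micro: -25/4 ⇒ (c0=-5/2, c1=3, c2=-25/4)
macro 3: S0 reads c2=-25/4 → after 1×micro: -25/4; S1 reads c0=-25/4 → after 2×micro: 3; S2 reads c0=-25/4 → after 1×micro: -125/8 ⇒ (c0=-25/4, c1=3, c2=-125/8)
macro 4: S0 reads c2=-125/8 → after 1×micro: -125/8; S1 reads c0=-125/8 → after 2×micro: 0; S2 reads c0=-125/8 → after 1×micro: -625/16 ⇒ (c0=-125/8, c1=0, c2=-625/16)
macro 5: S0 reads c2=-625/16 → after 1×micro: -625/16; S1 reads c0=-625/16 → after 2×micro: 0; S2 reads c0=-625/16 → after 1×micro: -3125/32 ⇒ (c0=-625/16, c1=0, c2=-3125/32)
macro 6: S0 reads c2=-3125/32 → after 1×micro: -3125/32; S1 reads c0=-3125/32 → after 2×micro: 0; S2 reads c0=-3125/32 → after 1×micro: -15625/64 ⇒ (c0=-3125/32, c1=0, c2=-15625/64)
macro 7: S0 reads c2=-15625/64 → after 1×micro: -15625/64; S1 reads c0=-15625/64 → after 2×micro: 3; S2 reads c0=-15625/64 → after 1×micro: -78125/128 ⇒ (c0=-15625/64, c1=3, c2=-78125/128)
macro 8: S0 reads c2=-78125/128 → after 1×micro: -78125/128; S1 reads c0=-78125/128 → after 2×micro: 3; S2 reads c0=-78125/128 → after 1×micro: -390625/256 ⇒ (c0=-78125/128, c1=3, c2=-390625/256)
macro 9: S0 reads c2=-390625/256 → after 1×micro: -390625/256; S1 reads c0=-390625/256 → after 2×micro: 0; S2 reads c0=-390625/256 → after 1×micro: -1953125/512 ⇒ (c0=-390625/256, c1=0, c2=-1953125/512)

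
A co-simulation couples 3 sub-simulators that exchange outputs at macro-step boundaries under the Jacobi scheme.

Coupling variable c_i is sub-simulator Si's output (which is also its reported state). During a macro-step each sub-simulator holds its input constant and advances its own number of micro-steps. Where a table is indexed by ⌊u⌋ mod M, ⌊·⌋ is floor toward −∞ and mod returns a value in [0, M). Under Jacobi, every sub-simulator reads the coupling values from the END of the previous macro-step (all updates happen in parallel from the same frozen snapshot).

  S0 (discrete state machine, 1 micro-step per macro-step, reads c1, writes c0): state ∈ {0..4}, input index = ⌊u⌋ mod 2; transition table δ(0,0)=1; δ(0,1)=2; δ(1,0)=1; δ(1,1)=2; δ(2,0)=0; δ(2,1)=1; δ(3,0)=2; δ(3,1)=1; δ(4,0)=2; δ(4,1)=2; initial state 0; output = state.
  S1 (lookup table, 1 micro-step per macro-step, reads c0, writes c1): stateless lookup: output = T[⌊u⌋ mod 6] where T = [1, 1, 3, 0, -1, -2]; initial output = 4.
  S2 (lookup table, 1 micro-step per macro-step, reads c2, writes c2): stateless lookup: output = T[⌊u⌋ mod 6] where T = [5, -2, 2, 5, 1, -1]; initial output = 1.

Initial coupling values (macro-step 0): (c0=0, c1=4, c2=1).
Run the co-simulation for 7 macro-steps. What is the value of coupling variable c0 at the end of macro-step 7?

macro 1: S0 reads c1=4 → after 1×micro: 1; S1 reads c0=0 → after 1×micro: 1; S2 reads c2=1 → after 1×micro: -2 ⇒ (c0=1, c1=1, c2=-2)
macro 2: S0 reads c1=1 → after 1×micro: 2; S1 reads c0=1 → after 1×micro: 1; S2 reads c2=-2 → after 1×micro: 1 ⇒ (c0=2, c1=1, c2=1)
macro 3: S0 reads c1=1 → after 1×micro: 1; S1 reads c0=2 → after 1×micro: 3; S2 reads c2=1 → after 1×micro: -2 ⇒ (c0=1, c1=3, c2=-2)
macro 4: S0 reads c1=3 → after 1×micro: 2; S1 reads c0=1 → after 1×micro: 1; S2 reads c2=-2 → after 1×micro: 1 ⇒ (c0=2, c1=1, c2=1)
macro 5: S0 reads c1=1 → after 1×micro: 1; S1 reads c0=2 → after 1×micro: 3; S2 reads c2=1 → after 1×micro: -2 ⇒ (c0=1, c1=3, c2=-2)
macro 6: S0 reads c1=3 → after 1×micro: 2; S1 reads c0=1 → after 1×micro: 1; S2 reads c2=-2 → after 1×micro: 1 ⇒ (c0=2, c1=1, c2=1)
macro 7: S0 reads c1=1 → after 1×micro: 1; S1 reads c0=2 → after 1×micro: 3; S2 reads c2=1 → after 1×micro: -2 ⇒ (c0=1, c1=3, c2=-2)

c0 at macro-step 7 = 1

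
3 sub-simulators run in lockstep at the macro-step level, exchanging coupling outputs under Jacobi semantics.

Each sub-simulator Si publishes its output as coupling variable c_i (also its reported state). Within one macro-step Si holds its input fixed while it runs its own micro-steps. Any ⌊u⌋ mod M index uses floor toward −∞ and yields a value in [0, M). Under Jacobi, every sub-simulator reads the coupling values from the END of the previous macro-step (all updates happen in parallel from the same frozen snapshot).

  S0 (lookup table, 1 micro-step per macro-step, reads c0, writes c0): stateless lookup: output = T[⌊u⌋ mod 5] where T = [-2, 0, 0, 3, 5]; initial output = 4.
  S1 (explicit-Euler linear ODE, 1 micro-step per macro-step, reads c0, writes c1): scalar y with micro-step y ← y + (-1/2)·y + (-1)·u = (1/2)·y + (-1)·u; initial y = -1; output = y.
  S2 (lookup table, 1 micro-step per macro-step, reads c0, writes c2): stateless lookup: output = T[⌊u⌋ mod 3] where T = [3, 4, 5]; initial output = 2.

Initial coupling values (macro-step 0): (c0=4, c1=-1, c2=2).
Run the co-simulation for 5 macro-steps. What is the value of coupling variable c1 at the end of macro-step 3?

c1 at macro-step 3 = -13/8

macro 1: S0 reads c0=4 → after 1×micro: 5; S1 reads c0=4 → after 1×micro: -9/2; S2 reads c0=4 → after 1×micro: 4 ⇒ (c0=5, c1=-9/2, c2=4)
macro 2: S0 reads c0=5 → after 1×micro: -2; S1 reads c0=5 → after 1×micro: -29/4; S2 reads c0=5 → after 1×micro: 5 ⇒ (c0=-2, c1=-29/4, c2=5)
macro 3: S0 reads c0=-2 → after 1×micro: 3; S1 reads c0=-2 → after 1×micro: -13/8; S2 reads c0=-2 → after 1×micro: 4 ⇒ (c0=3, c1=-13/8, c2=4)
macro 4: S0 reads c0=3 → after 1×micro: 3; S1 reads c0=3 → after 1×micro: -61/16; S2 reads c0=3 → after 1×micro: 3 ⇒ (c0=3, c1=-61/16, c2=3)
macro 5: S0 reads c0=3 → after 1×micro: 3; S1 reads c0=3 → after 1×micro: -157/32; S2 reads c0=3 → after 1×micro: 3 ⇒ (c0=3, c1=-157/32, c2=3)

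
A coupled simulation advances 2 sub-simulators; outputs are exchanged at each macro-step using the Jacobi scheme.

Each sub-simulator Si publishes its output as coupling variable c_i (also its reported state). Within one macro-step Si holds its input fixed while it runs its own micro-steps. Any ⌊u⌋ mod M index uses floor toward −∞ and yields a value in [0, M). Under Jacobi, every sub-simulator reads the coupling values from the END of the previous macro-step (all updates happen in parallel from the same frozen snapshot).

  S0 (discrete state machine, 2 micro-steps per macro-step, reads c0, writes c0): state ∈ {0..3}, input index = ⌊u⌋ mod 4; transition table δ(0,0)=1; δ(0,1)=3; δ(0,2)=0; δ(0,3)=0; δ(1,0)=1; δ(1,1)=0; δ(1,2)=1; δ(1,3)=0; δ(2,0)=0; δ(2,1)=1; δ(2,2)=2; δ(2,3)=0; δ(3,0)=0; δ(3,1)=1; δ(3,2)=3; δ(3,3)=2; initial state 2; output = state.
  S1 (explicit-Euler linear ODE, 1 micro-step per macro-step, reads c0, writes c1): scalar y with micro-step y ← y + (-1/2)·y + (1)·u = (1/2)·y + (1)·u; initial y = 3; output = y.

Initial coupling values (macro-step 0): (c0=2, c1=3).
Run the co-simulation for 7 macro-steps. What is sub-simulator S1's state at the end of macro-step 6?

macro 1: S0 reads c0=2 → after 2×micro: 2; S1 reads c0=2 → after 1×micro: 7/2 ⇒ (c0=2, c1=7/2)
macro 2: S0 reads c0=2 → after 2×micro: 2; S1 reads c0=2 → after 1×micro: 15/4 ⇒ (c0=2, c1=15/4)
macro 3: S0 reads c0=2 → after 2×micro: 2; S1 reads c0=2 → after 1×micro: 31/8 ⇒ (c0=2, c1=31/8)
macro 4: S0 reads c0=2 → after 2×micro: 2; S1 reads c0=2 → after 1×micro: 63/16 ⇒ (c0=2, c1=63/16)
macro 5: S0 reads c0=2 → after 2×micro: 2; S1 reads c0=2 → after 1×micro: 127/32 ⇒ (c0=2, c1=127/32)
macro 6: S0 reads c0=2 → after 2×micro: 2; S1 reads c0=2 → after 1×micro: 255/64 ⇒ (c0=2, c1=255/64)
macro 7: S0 reads c0=2 → after 2×micro: 2; S1 reads c0=2 → after 1×micro: 511/128 ⇒ (c0=2, c1=511/128)

S1 state at macro-step 6 = 255/64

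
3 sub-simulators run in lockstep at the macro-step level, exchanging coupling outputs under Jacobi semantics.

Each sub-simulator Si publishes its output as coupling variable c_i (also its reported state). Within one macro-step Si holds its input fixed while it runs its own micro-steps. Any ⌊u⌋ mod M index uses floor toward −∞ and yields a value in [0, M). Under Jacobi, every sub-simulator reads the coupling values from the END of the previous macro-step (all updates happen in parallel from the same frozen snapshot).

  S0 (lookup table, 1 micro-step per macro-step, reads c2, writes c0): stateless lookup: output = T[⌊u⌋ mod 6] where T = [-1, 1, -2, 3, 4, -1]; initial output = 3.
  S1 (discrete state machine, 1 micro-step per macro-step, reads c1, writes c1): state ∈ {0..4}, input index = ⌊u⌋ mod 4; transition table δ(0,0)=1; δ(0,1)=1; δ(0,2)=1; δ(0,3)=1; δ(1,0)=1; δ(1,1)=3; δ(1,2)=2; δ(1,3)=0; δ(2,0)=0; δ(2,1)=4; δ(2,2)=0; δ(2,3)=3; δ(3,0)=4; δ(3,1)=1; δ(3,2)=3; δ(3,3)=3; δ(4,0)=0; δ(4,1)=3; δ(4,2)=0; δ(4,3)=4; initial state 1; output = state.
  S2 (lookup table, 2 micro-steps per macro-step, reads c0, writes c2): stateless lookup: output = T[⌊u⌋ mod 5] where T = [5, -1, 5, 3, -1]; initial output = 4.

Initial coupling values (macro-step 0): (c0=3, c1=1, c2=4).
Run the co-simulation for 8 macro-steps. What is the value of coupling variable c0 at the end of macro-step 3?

macro 1: S0 reads c2=4 → after 1×micro: 4; S1 reads c1=1 → after 1×micro: 3; S2 reads c0=3 → after 2×micro: 3 ⇒ (c0=4, c1=3, c2=3)
macro 2: S0 reads c2=3 → after 1×micro: 3; S1 reads c1=3 → after 1×micro: 3; S2 reads c0=4 → after 2×micro: -1 ⇒ (c0=3, c1=3, c2=-1)
macro 3: S0 reads c2=-1 → after 1×micro: -1; S1 reads c1=3 → after 1×micro: 3; S2 reads c0=3 → after 2×micro: 3 ⇒ (c0=-1, c1=3, c2=3)
macro 4: S0 reads c2=3 → after 1×micro: 3; S1 reads c1=3 → after 1×micro: 3; S2 reads c0=-1 → after 2×micro: -1 ⇒ (c0=3, c1=3, c2=-1)
macro 5: S0 reads c2=-1 → after 1×micro: -1; S1 reads c1=3 → after 1×micro: 3; S2 reads c0=3 → after 2×micro: 3 ⇒ (c0=-1, c1=3, c2=3)
macro 6: S0 reads c2=3 → after 1×micro: 3; S1 reads c1=3 → after 1×micro: 3; S2 reads c0=-1 → after 2×micro: -1 ⇒ (c0=3, c1=3, c2=-1)
macro 7: S0 reads c2=-1 → after 1×micro: -1; S1 reads c1=3 → after 1×micro: 3; S2 reads c0=3 → after 2×micro: 3 ⇒ (c0=-1, c1=3, c2=3)
macro 8: S0 reads c2=3 → after 1×micro: 3; S1 reads c1=3 → after 1×micro: 3; S2 reads c0=-1 → after 2×micro: -1 ⇒ (c0=3, c1=3, c2=-1)

c0 at macro-step 3 = -1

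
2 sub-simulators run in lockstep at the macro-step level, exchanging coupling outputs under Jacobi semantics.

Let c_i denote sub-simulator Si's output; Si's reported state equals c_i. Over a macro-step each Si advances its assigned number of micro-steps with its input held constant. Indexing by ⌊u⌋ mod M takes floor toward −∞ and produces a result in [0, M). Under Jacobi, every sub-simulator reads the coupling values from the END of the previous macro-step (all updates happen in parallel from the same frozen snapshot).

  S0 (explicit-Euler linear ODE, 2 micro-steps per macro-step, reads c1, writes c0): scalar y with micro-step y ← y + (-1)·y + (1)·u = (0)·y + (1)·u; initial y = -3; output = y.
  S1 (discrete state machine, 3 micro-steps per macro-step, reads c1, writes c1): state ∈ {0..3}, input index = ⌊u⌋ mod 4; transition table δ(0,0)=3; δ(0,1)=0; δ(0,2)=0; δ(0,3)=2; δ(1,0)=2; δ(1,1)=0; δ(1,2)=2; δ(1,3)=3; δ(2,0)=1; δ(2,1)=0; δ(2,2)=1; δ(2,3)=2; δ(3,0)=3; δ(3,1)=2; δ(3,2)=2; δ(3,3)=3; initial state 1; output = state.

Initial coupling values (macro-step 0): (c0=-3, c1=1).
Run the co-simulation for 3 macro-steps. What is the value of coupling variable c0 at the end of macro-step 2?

macro 1: S0 reads c1=1 → after 2×micro: 1; S1 reads c1=1 → after 3×micro: 0 ⇒ (c0=1, c1=0)
macro 2: S0 reads c1=0 → after 2×micro: 0; S1 reads c1=0 → after 3×micro: 3 ⇒ (c0=0, c1=3)
macro 3: S0 reads c1=3 → after 2×micro: 3; S1 reads c1=3 → after 3×micro: 3 ⇒ (c0=3, c1=3)

c0 at macro-step 2 = 0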